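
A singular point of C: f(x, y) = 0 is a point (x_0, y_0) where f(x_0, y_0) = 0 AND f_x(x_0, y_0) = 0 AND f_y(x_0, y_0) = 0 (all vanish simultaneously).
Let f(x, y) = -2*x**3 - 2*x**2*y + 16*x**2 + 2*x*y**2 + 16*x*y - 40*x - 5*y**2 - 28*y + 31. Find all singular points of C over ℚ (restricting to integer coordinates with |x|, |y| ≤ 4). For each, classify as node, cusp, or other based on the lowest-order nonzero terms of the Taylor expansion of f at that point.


Singular points: {(3, -1)}; classification: cusp.

Compute partial derivatives:
  f_x = -6*x**2 - 4*x*y + 32*x + 2*y**2 + 16*y - 40.
  f_y = -2*x**2 + 4*x*y + 16*x - 10*y - 28.
Scan x_0 ∈ {−4, ..., 4}. For each x_0, f_y(x_0, y) is a polynomial in y; find its integer roots y ∈ {−4, ..., 4}, then test f_x and f at those candidates.
  x = -4: f_y(-4, y) = -26*y - 124; no integer root y with |y| ≤ 4.
  x = -3: f_y(-3, y) = -22*y - 94; no integer root y with |y| ≤ 4.
  x = -2: f_y(-2, y) = -18*y - 68; no integer root y with |y| ≤ 4.
  x = -1: f_y(-1, y) = -14*y - 46; no integer root y with |y| ≤ 4.
  x = 0: f_y(0, y) = -10*y - 28; no integer root y with |y| ≤ 4.
  x = 1: f_y(1, y) = -6*y - 14; no integer root y with |y| ≤ 4.
  x = 2: f_y(2, y) = -2*y - 4; vanishes at y ∈ {-2}. (2, -2): f_x = -8 ≠ 0.
  x = 3: f_y(3, y) = 2*y + 2; vanishes at y ∈ {-1}. (3, -1): f_x = 0, f = 0 — SINGULAR.
  x = 4: f_y(4, y) = 6*y + 4; no integer root y with |y| ≤ 4.
Only singular point on the grid: (3, -1).
Classify: substitute x = 3 + u, y = -1 + v and expand: f = -2*u**3 - 2*u**2*v + 2*u*v**2 + v**2.
No constant or linear terms (consistent with a singular point). Quadratic part: v**2. Cubic part: -2*u**3 - 2*u**2*v + 2*u*v**2.
The quadratic part v**2 is a perfect square, so there is a single (double) tangent line v = 0, i.e. y = -1. Restricting the cubic part to that line (v = 0) leaves -2*u**3 ≠ 0, so f is not divisible by v and the branch is v² ≈ 2*u**3 to lowest order — this is a cusp.
Classification: cusp.


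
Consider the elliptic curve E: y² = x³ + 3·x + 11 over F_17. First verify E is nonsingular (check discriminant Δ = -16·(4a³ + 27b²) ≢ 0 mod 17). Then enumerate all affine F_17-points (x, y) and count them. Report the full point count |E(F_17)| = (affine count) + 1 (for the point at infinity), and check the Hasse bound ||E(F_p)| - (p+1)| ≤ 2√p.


Affine points = {(1, 7), (1, 10), (2, 5), (2, 12), (3, 8), (3, 9), (4, 6), (4, 11), (5, 7), (5, 10), (7, 1), (7, 16), (9, 6), (9, 11), (10, 2), (10, 15), (11, 7), (11, 10), (14, 3), (14, 14)}; affine count = 20; |E(F_17)| = 21.

Discriminant check: Δ ∝ 4a³ + 27b² = 4·3³ + 27·11² = 4·27 + 27·121 ≡ 9 (mod 17). Nonzero ⇒ E is nonsingular.
For each x ∈ F_17, compute rhs = x³ + 3·x + 11 mod 17, then count y ∈ F_17 with y² ≡ rhs.
  x = 0: rhs = 11, matching y values: none (0 points).
  x = 1: rhs = 15, matching y values: 7, 10 (2 points).
  x = 2: rhs = 8, matching y values: 5, 12 (2 points).
  x = 3: rhs = 13, matching y values: 8, 9 (2 points).
  x = 4: rhs = 2, matching y values: 6, 11 (2 points).
  x = 5: rhs = 15, matching y values: 7, 10 (2 points).
  x = 6: rhs = 7, matching y values: none (0 points).
  x = 7: rhs = 1, matching y values: 1, 16 (2 points).
  x = 8: rhs = 3, matching y values: none (0 points).
  x = 9: rhs = 2, matching y values: 6, 11 (2 points).
  x = 10: rhs = 4, matching y values: 2, 15 (2 points).
  x = 11: rhs = 15, matching y values: 7, 10 (2 points).
  x = 12: rhs = 7, matching y values: none (0 points).
  x = 13: rhs = 3, matching y values: none (0 points).
  x = 14: rhs = 9, matching y values: 3, 14 (2 points).
  x = 15: rhs = 14, matching y values: none (0 points).
  x = 16: rhs = 7, matching y values: none (0 points).
Total affine count: 20.
Full point count |E(F_17)| = 20 + 1 = 21.
Hasse bound: |21 − (17+1)| = |3| = 3 ≤ 2√17 ≈ 8.2462 ✓.


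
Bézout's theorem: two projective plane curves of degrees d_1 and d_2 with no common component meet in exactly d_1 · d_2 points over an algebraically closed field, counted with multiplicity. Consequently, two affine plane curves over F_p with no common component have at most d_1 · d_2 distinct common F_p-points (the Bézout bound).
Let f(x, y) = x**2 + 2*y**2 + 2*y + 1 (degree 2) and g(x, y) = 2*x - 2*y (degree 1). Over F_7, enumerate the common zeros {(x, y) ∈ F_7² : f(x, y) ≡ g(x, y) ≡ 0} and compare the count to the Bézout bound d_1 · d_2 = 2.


Common zeros: ∅; count = 0; Bézout bound = 2.

deg(f) = 2, deg(g) = 1, so Bézout bound = 2.
Scan x ∈ F_7. For each x, list the y ∈ F_7 with f(x, y) ≡ 0 and those with g(x, y) ≡ 0 (mod 7); the common zeros in that column are the intersection.
  x = 0: f ≡ 0 at y ∈ ∅; g ≡ 0 at y ∈ {0}; common: ∅.
  x = 1: f ≡ 0 at y ∈ {2, 4}; g ≡ 0 at y ∈ {1}; common: ∅.
  x = 2: f ≡ 0 at y ∈ ∅; g ≡ 0 at y ∈ {2}; common: ∅.
  x = 3: f ≡ 0 at y ∈ {1, 5}; g ≡ 0 at y ∈ {3}; common: ∅.
  x = 4: f ≡ 0 at y ∈ {1, 5}; g ≡ 0 at y ∈ {4}; common: ∅.
  x = 5: f ≡ 0 at y ∈ ∅; g ≡ 0 at y ∈ {5}; common: ∅.
  x = 6: f ≡ 0 at y ∈ {2, 4}; g ≡ 0 at y ∈ {6}; common: ∅.
Collecting: common zeros = ∅, so the count is 0.
Comparison with the Bézout bound: 0 ≤ 2 = deg(f)·deg(g), as expected for curves with no common component (the affine F_7-count falls short of the bound because intersections may lie at infinity, over extension fields, or carry multiplicity).


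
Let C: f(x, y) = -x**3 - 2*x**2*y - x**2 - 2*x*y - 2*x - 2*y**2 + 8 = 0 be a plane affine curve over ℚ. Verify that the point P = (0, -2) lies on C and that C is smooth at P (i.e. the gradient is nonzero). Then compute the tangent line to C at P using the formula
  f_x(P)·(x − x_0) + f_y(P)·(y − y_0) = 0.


Tangent line at P: 2*x + 8*y + 16 = 0.

Step 1: f(0, -2) = 0, so P lies on C.
Step 2: partial derivatives
  f_x(x, y) = -3*x**2 - 4*x*y - 2*x - 2*y - 2, f_y(x, y) = -2*x**2 - 2*x - 4*y.
  f_x(P) = 2, f_y(P) = 8 (gradient nonzero, so P is smooth).
Step 3: tangent line at P: 2·(x − 0) + 8·(y − -2) = 0.
Expanding: 2*x + 8*y + 16 = 0.


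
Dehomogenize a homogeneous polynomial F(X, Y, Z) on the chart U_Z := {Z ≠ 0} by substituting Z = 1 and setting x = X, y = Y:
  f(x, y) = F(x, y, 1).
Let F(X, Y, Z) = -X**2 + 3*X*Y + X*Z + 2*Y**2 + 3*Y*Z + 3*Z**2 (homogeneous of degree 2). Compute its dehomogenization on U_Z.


f(x, y) = -x**2 + 3*x*y + x + 2*y**2 + 3*y + 3

On U_Z we set Z = 1. Each monomial c·X^i·Y^j·Z^k in F becomes c·x^i·y^j·1^k = c·x^i·y^j.
Substituting Z = 1: F(X, Y, 1) = -x**2 + 3*x*y + x + 2*y**2 + 3*y + 3.
Note: deg(f) ≤ deg(F) = 2; strict inequality happens when F is divisible by Z (lost terms).


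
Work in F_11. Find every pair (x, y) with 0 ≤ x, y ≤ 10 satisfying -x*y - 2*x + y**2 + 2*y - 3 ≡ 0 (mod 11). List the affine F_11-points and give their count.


Affine F_11-points: {(0, 1), (0, 8), (3, 5), (3, 7), (4, 0), (4, 2), (7, 6), (7, 10), (9, 3), (9, 4)}; count = 10.

For each of the 121 pairs (x, y) ∈ F_11², evaluate f(x, y) mod 11. Record the zeros.
  x = 0: [0↦8, 1↦0, 2↦5, 3↦1, 4↦10, 5↦10, 6↦1, 7↦5, 8↦0, 9↦8, 10↦7]  zeros at y ∈ {1, 8}
  x = 1: [0↦6, 1↦8, 2↦1, 3↦7, 4↦4, 5↦3, 6↦4, 7↦7, 8↦1, 9↦8, 10↦6]  zeros at y ∈ ∅
  x = 2: [0↦4, 1↦5, 2↦8, 3↦2, 4↦9, 5↦7, 6↦7, 7↦9, 8↦2, 9↦8, 10↦5]  zeros at y ∈ ∅
  x = 3: [0↦2, 1↦2, 2↦4, 3↦8, 4↦3, 5↦0, 6↦10, 7↦0, 8↦3, 9↦8, 10↦4]  zeros at y ∈ {5, 7}
  x = 4: [0↦0, 1↦10, 2↦0, 3↦3, 4↦8, 5↦4, 6↦2, 7↦2, 8↦4, 9↦8, 10↦3]  zeros at y ∈ {0, 2}
  x = 5: [0↦9, 1↦7, 2↦7, 3↦9, 4↦2, 5↦8, 6↦5, 7↦4, 8↦5, 9↦8, 10↦2]  zeros at y ∈ ∅
  x = 6: [0↦7, 1↦4, 2↦3, 3↦4, 4↦7, 5↦1, 6↦8, 7↦6, 8↦6, 9↦8, 10↦1]  zeros at y ∈ ∅
  x = 7: [0↦5, 1↦1, 2↦10, 3↦10, 4↦1, 5↦5, 6↦0, 7↦8, 8↦7, 9↦8, 10↦0]  zeros at y ∈ {6, 10}
  x = 8: [0↦3, 1↦9, 2↦6, 3↦5, 4↦6, 5↦9, 6↦3, 7↦10, 8↦8, 9↦8, 10↦10]  zeros at y ∈ ∅
  x = 9: [0↦1, 1↦6, 2↦2, 3↦0, 4↦0, 5↦2, 6↦6, 7↦1, 8↦9, 9↦8, 10↦9]  zeros at y ∈ {3, 4}
  x = 10: [0↦10, 1↦3, 2↦9, 3↦6, 4↦5, 5↦6, 6↦9, 7↦3, 8↦10, 9↦8, 10↦8]  zeros at y ∈ ∅
Collecting zeros: affine points = {(0, 1), (0, 8), (3, 5), (3, 7), (4, 0), (4, 2), (7, 6), (7, 10), (9, 3), (9, 4)}.
Total count |C(F_11)_aff| = 10.


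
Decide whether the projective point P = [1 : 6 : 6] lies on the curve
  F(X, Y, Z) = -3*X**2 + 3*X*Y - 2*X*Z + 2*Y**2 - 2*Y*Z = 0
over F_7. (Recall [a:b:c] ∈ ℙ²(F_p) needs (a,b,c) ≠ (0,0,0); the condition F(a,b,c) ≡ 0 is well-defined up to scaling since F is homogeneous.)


F(1,6,6) ≡ 3 (mod 7); P is NOT on the curve.

Evaluate F(1, 6, 6) term-by-term (mod 7).
  -3*X**2 ↦ -3·1·1·1 = -3
  3*X*Y ↦ 3·1·6·1 = 18
  -2*X*Z ↦ -2·1·1·6 = -12
  2*Y**2 ↦ 2·1·36·1 = 72
  -2*Y*Z ↦ -2·1·6·6 = -72
Sum: F(1, 6, 6) = (-3) + (18) + (-12) + (72) + (-72) = 3.
Reducing mod 7: 3 ≡ 3 (mod 7).
Since F(a, b, c) ≡ 3 ≠ 0 (mod 7), P does NOT lie on the curve.


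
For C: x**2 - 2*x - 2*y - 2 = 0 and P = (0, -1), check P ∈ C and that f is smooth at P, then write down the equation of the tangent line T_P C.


Tangent line at P: -2*x - 2*y - 2 = 0.

Step 1: f(0, -1) = 0, so P lies on C.
Step 2: partial derivatives
  f_x(x, y) = 2*x - 2, f_y(x, y) = -2.
  f_x(P) = -2, f_y(P) = -2 (gradient nonzero, so P is smooth).
Step 3: tangent line at P: -2·(x − 0) + -2·(y − -1) = 0.
Expanding: -2*x - 2*y - 2 = 0.


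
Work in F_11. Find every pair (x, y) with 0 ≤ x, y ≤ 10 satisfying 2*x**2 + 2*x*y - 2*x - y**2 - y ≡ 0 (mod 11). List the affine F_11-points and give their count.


Affine F_11-points: {(0, 0), (0, 10), (1, 0), (1, 1), (2, 4), (2, 10), (6, 4), (6, 7), (10, 1), (10, 7)}; count = 10.

For each of the 121 pairs (x, y) ∈ F_11², evaluate f(x, y) mod 11. Record the zeros.
  x = 0: [0↦0, 1↦9, 2↦5, 3↦10, 4↦2, 5↦3, 6↦2, 7↦10, 8↦5, 9↦9, 10↦0]  zeros at y ∈ {0, 10}
  x = 1: [0↦0, 1↦0, 2↦9, 3↦5, 4↦10, 5↦2, 6↦3, 7↦2, 8↦10, 9↦5, 10↦9]  zeros at y ∈ {0, 1}
  x = 2: [0↦4, 1↦6, 2↦6, 3↦4, 4↦0, 5↦5, 6↦8, 7↦9, 8↦8, 9↦5, 10↦0]  zeros at y ∈ {4, 10}
  x = 3: [0↦1, 1↦5, 2↦7, 3↦7, 4↦5, 5↦1, 6↦6, 7↦9, 8↦10, 9↦9, 10↦6]  zeros at y ∈ ∅
  x = 4: [0↦2, 1↦8, 2↦1, 3↦3, 4↦3, 5↦1, 6↦8, 7↦2, 8↦5, 9↦6, 10↦5]  zeros at y ∈ ∅
  x = 5: [0↦7, 1↦4, 2↦10, 3↦3, 4↦5, 5↦5, 6↦3, 7↦10, 8↦4, 9↦7, 10↦8]  zeros at y ∈ ∅
  x = 6: [0↦5, 1↦4, 2↦1, 3↦7, 4↦0, 5↦2, 6↦2, 7↦0, 8↦7, 9↦1, 10↦4]  zeros at y ∈ {4, 7}
  x = 7: [0↦7, 1↦8, 2↦7, 3↦4, 4↦10, 5↦3, 6↦5, 7↦5, 8↦3, 9↦10, 10↦4]  zeros at y ∈ ∅
  x = 8: [0↦2, 1↦5, 2↦6, 3↦5, 4↦2, 5↦8, 6↦1, 7↦3, 8↦3, 9↦1, 10↦8]  zeros at y ∈ ∅
  x = 9: [0↦1, 1↦6, 2↦9, 3↦10, 4↦9, 5↦6, 6↦1, 7↦5, 8↦7, 9↦7, 10↦5]  zeros at y ∈ ∅
  x = 10: [0↦4, 1↦0, 2↦5, 3↦8, 4↦9, 5↦8, 6↦5, 7↦0, 8↦4, 9↦6, 10↦6]  zeros at y ∈ {1, 7}
Collecting zeros: affine points = {(0, 0), (0, 10), (1, 0), (1, 1), (2, 4), (2, 10), (6, 4), (6, 7), (10, 1), (10, 7)}.
Total count |C(F_11)_aff| = 10.


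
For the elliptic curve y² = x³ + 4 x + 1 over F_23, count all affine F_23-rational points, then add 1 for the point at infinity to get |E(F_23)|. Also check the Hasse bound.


Affine points = {(0, 1), (0, 22), (1, 11), (1, 12), (4, 9), (4, 14), (5, 10), (5, 13), (7, 2), (7, 21), (8, 4), (8, 19), (10, 11), (10, 12), (12, 11), (12, 12), (14, 8), (14, 15), (15, 3), (15, 20), (19, 6), (19, 17), (20, 10), (20, 13), (21, 10), (21, 13)}; affine count = 26; |E(F_23)| = 27.

Discriminant check: Δ ∝ 4a³ + 27b² = 4·4³ + 27·1² = 4·64 + 27·1 ≡ 7 (mod 23). Nonzero ⇒ E is nonsingular.
For each x ∈ F_23, compute rhs = x³ + 4·x + 1 mod 23, then count y ∈ F_23 with y² ≡ rhs.
  x = 0: rhs = 1, matching y values: 1, 22 (2 points).
  x = 1: rhs = 6, matching y values: 11, 12 (2 points).
  x = 2: rhs = 17, matching y values: none (0 points).
  x = 3: rhs = 17, matching y values: none (0 points).
  x = 4: rhs = 12, matching y values: 9, 14 (2 points).
  x = 5: rhs = 8, matching y values: 10, 13 (2 points).
  x = 6: rhs = 11, matching y values: none (0 points).
  x = 7: rhs = 4, matching y values: 2, 21 (2 points).
  x = 8: rhs = 16, matching y values: 4, 19 (2 points).
  x = 9: rhs = 7, matching y values: none (0 points).
  x = 10: rhs = 6, matching y values: 11, 12 (2 points).
  x = 11: rhs = 19, matching y values: none (0 points).
  x = 12: rhs = 6, matching y values: 11, 12 (2 points).
  x = 13: rhs = 19, matching y values: none (0 points).
  x = 14: rhs = 18, matching y values: 8, 15 (2 points).
  x = 15: rhs = 9, matching y values: 3, 20 (2 points).
  x = 16: rhs = 21, matching y values: none (0 points).
  x = 17: rhs = 14, matching y values: none (0 points).
  x = 18: rhs = 17, matching y values: none (0 points).
  x = 19: rhs = 13, matching y values: 6, 17 (2 points).
  x = 20: rhs = 8, matching y values: 10, 13 (2 points).
  x = 21: rhs = 8, matching y values: 10, 13 (2 points).
  x = 22: rhs = 19, matching y values: none (0 points).
Total affine count: 26.
Full point count |E(F_23)| = 26 + 1 = 27.
Hasse bound: |27 − (23+1)| = |3| = 3 ≤ 2√23 ≈ 9.5917 ✓.


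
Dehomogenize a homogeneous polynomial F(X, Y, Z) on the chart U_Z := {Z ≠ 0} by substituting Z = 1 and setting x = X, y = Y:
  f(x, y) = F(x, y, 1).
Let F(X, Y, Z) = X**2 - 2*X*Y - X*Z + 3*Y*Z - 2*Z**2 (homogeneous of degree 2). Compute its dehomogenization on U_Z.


f(x, y) = x**2 - 2*x*y - x + 3*y - 2

On U_Z we set Z = 1. Each monomial c·X^i·Y^j·Z^k in F becomes c·x^i·y^j·1^k = c·x^i·y^j.
Substituting Z = 1: F(X, Y, 1) = x**2 - 2*x*y - x + 3*y - 2.
Note: deg(f) ≤ deg(F) = 2; strict inequality happens when F is divisible by Z (lost terms).


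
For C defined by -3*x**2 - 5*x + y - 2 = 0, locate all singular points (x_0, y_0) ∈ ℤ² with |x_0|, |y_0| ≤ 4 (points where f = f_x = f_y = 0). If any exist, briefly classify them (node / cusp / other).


No singular points in the scanned grid; C is smooth there.

Compute partial derivatives:
  f_x = -6*x - 5.
  f_y = 1.
f_y = 1 is a nonzero constant, so f_y never vanishes: no point (x, y) can satisfy f = f_x = f_y = 0. In particular no (x, y) ∈ {−4, ..., 4}² is singular; the curve is smooth.


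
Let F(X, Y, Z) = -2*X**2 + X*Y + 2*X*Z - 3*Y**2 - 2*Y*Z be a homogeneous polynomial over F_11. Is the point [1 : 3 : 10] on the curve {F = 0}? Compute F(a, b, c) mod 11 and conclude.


F(1,3,10) ≡ 0 (mod 11); P is on the curve.

Evaluate F(1, 3, 10) term-by-term (mod 11).
  -2*X**2 ↦ -2·1·1·1 = -2
  X*Y ↦ 1·1·3·1 = 3
  2*X*Z ↦ 2·1·1·10 = 20
  -3*Y**2 ↦ -3·1·9·1 = -27
  -2*Y*Z ↦ -2·1·3·10 = -60
Sum: F(1, 3, 10) = (-2) + (3) + (20) + (-27) + (-60) = -66.
Reducing mod 11: -66 ≡ 0 (mod 11).
Since F(a, b, c) ≡ 0 (mod 11), P lies on the curve.


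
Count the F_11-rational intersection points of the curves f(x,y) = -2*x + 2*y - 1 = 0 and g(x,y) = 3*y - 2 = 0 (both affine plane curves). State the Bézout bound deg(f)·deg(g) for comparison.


Common zeros: {(2, 8)}; count = 1; Bézout bound = 1.

deg(f) = 1, deg(g) = 1, so Bézout bound = 1.
Scan x ∈ F_11. For each x, list the y ∈ F_11 with f(x, y) ≡ 0 and those with g(x, y) ≡ 0 (mod 11); the common zeros in that column are the intersection.
  x = 0: f ≡ 0 at y ∈ {6}; g ≡ 0 at y ∈ {8}; common: ∅.
  x = 1: f ≡ 0 at y ∈ {7}; g ≡ 0 at y ∈ {8}; common: ∅.
  x = 2: f ≡ 0 at y ∈ {8}; g ≡ 0 at y ∈ {8}; common: {8}.
  x = 3: f ≡ 0 at y ∈ {9}; g ≡ 0 at y ∈ {8}; common: ∅.
  x = 4: f ≡ 0 at y ∈ {10}; g ≡ 0 at y ∈ {8}; common: ∅.
  x = 5: f ≡ 0 at y ∈ {0}; g ≡ 0 at y ∈ {8}; common: ∅.
  x = 6: f ≡ 0 at y ∈ {1}; g ≡ 0 at y ∈ {8}; common: ∅.
  x = 7: f ≡ 0 at y ∈ {2}; g ≡ 0 at y ∈ {8}; common: ∅.
  x = 8: f ≡ 0 at y ∈ {3}; g ≡ 0 at y ∈ {8}; common: ∅.
  x = 9: f ≡ 0 at y ∈ {4}; g ≡ 0 at y ∈ {8}; common: ∅.
  x = 10: f ≡ 0 at y ∈ {5}; g ≡ 0 at y ∈ {8}; common: ∅.
Collecting: common zeros = {(2, 8)}, so the count is 1.
Comparison with the Bézout bound: 1 ≤ 1 = deg(f)·deg(g), as expected for curves with no common component (the bound is attained).


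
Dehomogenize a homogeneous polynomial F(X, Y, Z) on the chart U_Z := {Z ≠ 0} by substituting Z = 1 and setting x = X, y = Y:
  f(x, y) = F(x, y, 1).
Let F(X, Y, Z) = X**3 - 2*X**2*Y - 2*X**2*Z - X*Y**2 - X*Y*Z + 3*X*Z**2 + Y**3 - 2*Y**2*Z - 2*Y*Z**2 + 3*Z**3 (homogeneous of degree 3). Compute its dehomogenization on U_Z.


f(x, y) = x**3 - 2*x**2*y - 2*x**2 - x*y**2 - x*y + 3*x + y**3 - 2*y**2 - 2*y + 3

On U_Z we set Z = 1. Each monomial c·X^i·Y^j·Z^k in F becomes c·x^i·y^j·1^k = c·x^i·y^j.
Substituting Z = 1: F(X, Y, 1) = x**3 - 2*x**2*y - 2*x**2 - x*y**2 - x*y + 3*x + y**3 - 2*y**2 - 2*y + 3.
Note: deg(f) ≤ deg(F) = 3; strict inequality happens when F is divisible by Z (lost terms).


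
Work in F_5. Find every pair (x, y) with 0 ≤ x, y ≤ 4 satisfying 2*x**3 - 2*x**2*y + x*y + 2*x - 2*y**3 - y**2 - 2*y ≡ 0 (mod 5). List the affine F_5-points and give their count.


Affine F_5-points: {(0, 0), (0, 1), (2, 0), (3, 0), (3, 1)}; count = 5.

For each of the 25 pairs (x, y) ∈ F_5², evaluate f(x, y) mod 5. Record the zeros.
  x = 0: [0↦0, 1↦0, 2↦1, 3↦1, 4↦3]  zeros at y ∈ {0, 1}
  x = 1: [0↦4, 1↦3, 2↦3, 3↦2, 4↦3]  zeros at y ∈ ∅
  x = 2: [0↦0, 1↦4, 2↦4, 3↦3, 4↦4]  zeros at y ∈ {0}
  x = 3: [0↦0, 1↦0, 2↦1, 3↦1, 4↦3]  zeros at y ∈ {0, 1}
  x = 4: [0↦1, 1↦3, 2↦1, 3↦3, 4↦2]  zeros at y ∈ ∅
Collecting zeros: affine points = {(0, 0), (0, 1), (2, 0), (3, 0), (3, 1)}.
Total count |C(F_5)_aff| = 5.


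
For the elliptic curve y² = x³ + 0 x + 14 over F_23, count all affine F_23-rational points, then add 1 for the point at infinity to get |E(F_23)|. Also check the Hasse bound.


Affine points = {(3, 8), (3, 15), (4, 3), (4, 20), (5, 1), (5, 22), (6, 0), (7, 9), (7, 14), (10, 5), (10, 18), (13, 7), (13, 16), (15, 10), (15, 13), (16, 4), (16, 19), (18, 2), (18, 21), (21, 11), (21, 12), (22, 6), (22, 17)}; affine count = 23; |E(F_23)| = 24.

Discriminant check: Δ ∝ 4a³ + 27b² = 4·0³ + 27·14² = 4·0 + 27·196 ≡ 2 (mod 23). Nonzero ⇒ E is nonsingular.
For each x ∈ F_23, compute rhs = x³ + 0·x + 14 mod 23, then count y ∈ F_23 with y² ≡ rhs.
  x = 0: rhs = 14, matching y values: none (0 points).
  x = 1: rhs = 15, matching y values: none (0 points).
  x = 2: rhs = 22, matching y values: none (0 points).
  x = 3: rhs = 18, matching y values: 8, 15 (2 points).
  x = 4: rhs = 9, matching y values: 3, 20 (2 points).
  x = 5: rhs = 1, matching y values: 1, 22 (2 points).
  x = 6: rhs = 0, matching y values: 0 (1 points).
  x = 7: rhs = 12, matching y values: 9, 14 (2 points).
  x = 8: rhs = 20, matching y values: none (0 points).
  x = 9: rhs = 7, matching y values: none (0 points).
  x = 10: rhs = 2, matching y values: 5, 18 (2 points).
  x = 11: rhs = 11, matching y values: none (0 points).
  x = 12: rhs = 17, matching y values: none (0 points).
  x = 13: rhs = 3, matching y values: 7, 16 (2 points).
  x = 14: rhs = 21, matching y values: none (0 points).
  x = 15: rhs = 8, matching y values: 10, 13 (2 points).
  x = 16: rhs = 16, matching y values: 4, 19 (2 points).
  x = 17: rhs = 5, matching y values: none (0 points).
  x = 18: rhs = 4, matching y values: 2, 21 (2 points).
  x = 19: rhs = 19, matching y values: none (0 points).
  x = 20: rhs = 10, matching y values: none (0 points).
  x = 21: rhs = 6, matching y values: 11, 12 (2 points).
  x = 22: rhs = 13, matching y values: 6, 17 (2 points).
Total affine count: 23.
Full point count |E(F_23)| = 23 + 1 = 24.
Hasse bound: |24 − (23+1)| = |0| = 0 ≤ 2√23 ≈ 9.5917 ✓.


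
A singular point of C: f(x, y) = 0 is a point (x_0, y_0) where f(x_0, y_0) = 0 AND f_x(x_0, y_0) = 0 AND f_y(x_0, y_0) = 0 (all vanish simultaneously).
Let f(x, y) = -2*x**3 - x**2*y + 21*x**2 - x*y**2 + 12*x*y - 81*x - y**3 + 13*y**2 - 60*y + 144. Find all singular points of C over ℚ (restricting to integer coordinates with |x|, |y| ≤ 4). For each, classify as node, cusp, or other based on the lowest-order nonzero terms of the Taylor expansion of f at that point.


Singular points: {(3, 3)}; classification: cusp.

Compute partial derivatives:
  f_x = -6*x**2 - 2*x*y + 42*x - y**2 + 12*y - 81.
  f_y = -x**2 - 2*x*y + 12*x - 3*y**2 + 26*y - 60.
Scan x_0 ∈ {−4, ..., 4}. For each x_0, f_y(x_0, y) is a polynomial in y; find its integer roots y ∈ {−4, ..., 4}, then test f_x and f at those candidates.
  x = -4: f_y(-4, y) = -3*y**2 + 34*y - 124; no integer root y with |y| ≤ 4.
  x = -3: f_y(-3, y) = -3*y**2 + 32*y - 105; no integer root y with |y| ≤ 4.
  x = -2: f_y(-2, y) = -3*y**2 + 30*y - 88; no integer root y with |y| ≤ 4.
  x = -1: f_y(-1, y) = -3*y**2 + 28*y - 73; no integer root y with |y| ≤ 4.
  x = 0: f_y(0, y) = -3*y**2 + 26*y - 60; no integer root y with |y| ≤ 4.
  x = 1: f_y(1, y) = -3*y**2 + 24*y - 49; no integer root y with |y| ≤ 4.
  x = 2: f_y(2, y) = -3*y**2 + 22*y - 40; vanishes at y ∈ {4}. (2, 4): f_x = -5 ≠ 0.
  x = 3: f_y(3, y) = -3*y**2 + 20*y - 33; vanishes at y ∈ {3}. (3, 3): f_x = 0, f = 0 — SINGULAR.
  x = 4: f_y(4, y) = -3*y**2 + 18*y - 28; no integer root y with |y| ≤ 4.
Only singular point on the grid: (3, 3).
Classify: substitute x = 3 + u, y = 3 + v and expand: f = -2*u**3 - u**2*v - u*v**2 - v**3 + v**2.
No constant or linear terms (consistent with a singular point). Quadratic part: v**2. Cubic part: -2*u**3 - u**2*v - u*v**2 - v**3.
The quadratic part v**2 is a perfect square, so there is a single (double) tangent line v = 0, i.e. y = 3. Restricting the cubic part to that line (v = 0) leaves -2*u**3 ≠ 0, so f is not divisible by v and the branch is v² ≈ 2*u**3 to lowest order — this is a cusp.
Classification: cusp.


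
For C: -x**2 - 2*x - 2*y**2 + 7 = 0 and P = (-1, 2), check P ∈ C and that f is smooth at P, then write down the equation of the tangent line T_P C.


Tangent line at P: 16 - 8*y = 0.

Step 1: f(-1, 2) = 0, so P lies on C.
Step 2: partial derivatives
  f_x(x, y) = -2*x - 2, f_y(x, y) = -4*y.
  f_x(P) = 0, f_y(P) = -8 (gradient nonzero, so P is smooth).
Step 3: tangent line at P: 0·(x − -1) + -8·(y − 2) = 0.
Expanding: 16 - 8*y = 0.


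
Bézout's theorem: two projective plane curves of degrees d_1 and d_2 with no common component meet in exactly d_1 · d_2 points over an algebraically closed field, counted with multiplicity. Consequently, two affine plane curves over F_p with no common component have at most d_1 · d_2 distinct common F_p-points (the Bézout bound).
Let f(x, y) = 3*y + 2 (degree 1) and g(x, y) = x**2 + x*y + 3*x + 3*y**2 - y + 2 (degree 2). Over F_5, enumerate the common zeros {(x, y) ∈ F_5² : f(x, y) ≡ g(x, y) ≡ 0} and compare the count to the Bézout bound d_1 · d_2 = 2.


Common zeros: {(3, 1)}; count = 1; Bézout bound = 2.

deg(f) = 1, deg(g) = 2, so Bézout bound = 2.
Scan x ∈ F_5. For each x, list the y ∈ F_5 with f(x, y) ≡ 0 and those with g(x, y) ≡ 0 (mod 5); the common zeros in that column are the intersection.
  x = 0: f ≡ 0 at y ∈ {1}; g ≡ 0 at y ∈ ∅; common: ∅.
  x = 1: f ≡ 0 at y ∈ {1}; g ≡ 0 at y ∈ ∅; common: ∅.
  x = 2: f ≡ 0 at y ∈ {1}; g ≡ 0 at y ∈ ∅; common: ∅.
  x = 3: f ≡ 0 at y ∈ {1}; g ≡ 0 at y ∈ {0, 1}; common: {1}.
  x = 4: f ≡ 0 at y ∈ {1}; g ≡ 0 at y ∈ {0, 4}; common: ∅.
Collecting: common zeros = {(3, 1)}, so the count is 1.
Comparison with the Bézout bound: 1 ≤ 2 = deg(f)·deg(g), as expected for curves with no common component (the affine F_5-count falls short of the bound because intersections may lie at infinity, over extension fields, or carry multiplicity).


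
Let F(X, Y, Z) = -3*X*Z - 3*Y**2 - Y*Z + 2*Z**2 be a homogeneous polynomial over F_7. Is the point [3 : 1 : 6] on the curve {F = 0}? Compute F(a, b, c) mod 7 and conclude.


F(3,1,6) ≡ 2 (mod 7); P is NOT on the curve.

Evaluate F(3, 1, 6) term-by-term (mod 7).
  -3*X*Z ↦ -3·3·1·6 = -54
  -3*Y**2 ↦ -3·1·1·1 = -3
  -Y*Z ↦ -1·1·1·6 = -6
  2*Z**2 ↦ 2·1·1·36 = 72
Sum: F(3, 1, 6) = (-54) + (-3) + (-6) + (72) = 9.
Reducing mod 7: 9 ≡ 2 (mod 7).
Since F(a, b, c) ≡ 2 ≠ 0 (mod 7), P does NOT lie on the curve.


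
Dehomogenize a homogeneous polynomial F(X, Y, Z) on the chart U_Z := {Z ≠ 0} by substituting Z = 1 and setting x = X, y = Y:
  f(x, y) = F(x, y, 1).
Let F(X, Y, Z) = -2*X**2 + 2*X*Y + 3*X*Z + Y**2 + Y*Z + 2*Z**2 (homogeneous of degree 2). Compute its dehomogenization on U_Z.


f(x, y) = -2*x**2 + 2*x*y + 3*x + y**2 + y + 2

On U_Z we set Z = 1. Each monomial c·X^i·Y^j·Z^k in F becomes c·x^i·y^j·1^k = c·x^i·y^j.
Substituting Z = 1: F(X, Y, 1) = -2*x**2 + 2*x*y + 3*x + y**2 + y + 2.
Note: deg(f) ≤ deg(F) = 2; strict inequality happens when F is divisible by Z (lost terms).


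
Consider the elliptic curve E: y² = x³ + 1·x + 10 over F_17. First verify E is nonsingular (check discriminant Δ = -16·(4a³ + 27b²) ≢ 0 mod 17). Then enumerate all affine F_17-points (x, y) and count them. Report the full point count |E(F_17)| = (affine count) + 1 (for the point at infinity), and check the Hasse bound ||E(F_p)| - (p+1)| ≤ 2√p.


Affine points = {(5, 2), (5, 15), (9, 0), (10, 0), (11, 3), (11, 14), (12, 4), (12, 13), (15, 0), (16, 5), (16, 12)}; affine count = 11; |E(F_17)| = 12.

Discriminant check: Δ ∝ 4a³ + 27b² = 4·1³ + 27·10² = 4·1 + 27·100 ≡ 1 (mod 17). Nonzero ⇒ E is nonsingular.
For each x ∈ F_17, compute rhs = x³ + 1·x + 10 mod 17, then count y ∈ F_17 with y² ≡ rhs.
  x = 0: rhs = 10, matching y values: none (0 points).
  x = 1: rhs = 12, matching y values: none (0 points).
  x = 2: rhs = 3, matching y values: none (0 points).
  x = 3: rhs = 6, matching y values: none (0 points).
  x = 4: rhs = 10, matching y values: none (0 points).
  x = 5: rhs = 4, matching y values: 2, 15 (2 points).
  x = 6: rhs = 11, matching y values: none (0 points).
  x = 7: rhs = 3, matching y values: none (0 points).
  x = 8: rhs = 3, matching y values: none (0 points).
  x = 9: rhs = 0, matching y values: 0 (1 points).
  x = 10: rhs = 0, matching y values: 0 (1 points).
  x = 11: rhs = 9, matching y values: 3, 14 (2 points).
  x = 12: rhs = 16, matching y values: 4, 13 (2 points).
  x = 13: rhs = 10, matching y values: none (0 points).
  x = 14: rhs = 14, matching y values: none (0 points).
  x = 15: rhs = 0, matching y values: 0 (1 points).
  x = 16: rhs = 8, matching y values: 5, 12 (2 points).
Total affine count: 11.
Full point count |E(F_17)| = 11 + 1 = 12.
Hasse bound: |12 − (17+1)| = |-6| = 6 ≤ 2√17 ≈ 8.2462 ✓.


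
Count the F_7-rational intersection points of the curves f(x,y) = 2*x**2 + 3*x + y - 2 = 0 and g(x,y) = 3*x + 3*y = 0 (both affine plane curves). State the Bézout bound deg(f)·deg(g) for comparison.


Common zeros: ∅; count = 0; Bézout bound = 2.

deg(f) = 2, deg(g) = 1, so Bézout bound = 2.
Scan x ∈ F_7. For each x, list the y ∈ F_7 with f(x, y) ≡ 0 and those with g(x, y) ≡ 0 (mod 7); the common zeros in that column are the intersection.
  x = 0: f ≡ 0 at y ∈ {2}; g ≡ 0 at y ∈ {0}; common: ∅.
  x = 1: f ≡ 0 at y ∈ {4}; g ≡ 0 at y ∈ {6}; common: ∅.
  x = 2: f ≡ 0 at y ∈ {2}; g ≡ 0 at y ∈ {5}; common: ∅.
  x = 3: f ≡ 0 at y ∈ {3}; g ≡ 0 at y ∈ {4}; common: ∅.
  x = 4: f ≡ 0 at y ∈ {0}; g ≡ 0 at y ∈ {3}; common: ∅.
  x = 5: f ≡ 0 at y ∈ {0}; g ≡ 0 at y ∈ {2}; common: ∅.
  x = 6: f ≡ 0 at y ∈ {3}; g ≡ 0 at y ∈ {1}; common: ∅.
Collecting: common zeros = ∅, so the count is 0.
Comparison with the Bézout bound: 0 ≤ 2 = deg(f)·deg(g), as expected for curves with no common component (the affine F_7-count falls short of the bound because intersections may lie at infinity, over extension fields, or carry multiplicity).


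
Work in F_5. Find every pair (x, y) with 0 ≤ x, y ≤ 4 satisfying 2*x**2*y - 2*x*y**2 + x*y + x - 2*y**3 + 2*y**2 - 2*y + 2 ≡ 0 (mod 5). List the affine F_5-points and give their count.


Affine F_5-points: {(0, 1), (0, 2), (0, 3), (3, 0), (4, 3)}; count = 5.

For each of the 25 pairs (x, y) ∈ F_5², evaluate f(x, y) mod 5. Record the zeros.
  x = 0: [0↦2, 1↦0, 2↦0, 3↦0, 4↦3]  zeros at y ∈ {1, 2, 3}
  x = 1: [0↦3, 1↦2, 2↦4, 3↦2, 4↦4]  zeros at y ∈ ∅
  x = 2: [0↦4, 1↦3, 2↦1, 3↦1, 4↦1]  zeros at y ∈ ∅
  x = 3: [0↦0, 1↦3, 2↦1, 3↦2, 4↦4]  zeros at y ∈ {0}
  x = 4: [0↦1, 1↦2, 2↦4, 3↦0, 4↦3]  zeros at y ∈ {3}
Collecting zeros: affine points = {(0, 1), (0, 2), (0, 3), (3, 0), (4, 3)}.
Total count |C(F_5)_aff| = 5.


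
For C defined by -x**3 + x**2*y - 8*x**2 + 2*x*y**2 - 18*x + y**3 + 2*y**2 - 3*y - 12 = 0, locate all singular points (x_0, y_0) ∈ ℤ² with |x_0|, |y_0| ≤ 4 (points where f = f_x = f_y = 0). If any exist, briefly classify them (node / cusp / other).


Singular points: {(-2, 1)}; classification: node.

Compute partial derivatives:
  f_x = -3*x**2 + 2*x*y - 16*x + 2*y**2 - 18.
  f_y = x**2 + 4*x*y + 3*y**2 + 4*y - 3.
Scan x_0 ∈ {−4, ..., 4}. For each x_0, f_y(x_0, y) is a polynomial in y; find its integer roots y ∈ {−4, ..., 4}, then test f_x and f at those candidates.
  x = -4: f_y(-4, y) = 3*y**2 - 12*y + 13; no integer root y with |y| ≤ 4.
  x = -3: f_y(-3, y) = 3*y**2 - 8*y + 6; no integer root y with |y| ≤ 4.
  x = -2: f_y(-2, y) = 3*y**2 - 4*y + 1; vanishes at y ∈ {1}. (-2, 1): f_x = 0, f = 0 — SINGULAR.
  x = -1: f_y(-1, y) = 3*y**2 - 2; no integer root y with |y| ≤ 4.
  x = 0: f_y(0, y) = 3*y**2 + 4*y - 3; no integer root y with |y| ≤ 4.
  x = 1: f_y(1, y) = 3*y**2 + 8*y - 2; no integer root y with |y| ≤ 4.
  x = 2: f_y(2, y) = 3*y**2 + 12*y + 1; no integer root y with |y| ≤ 4.
  x = 3: f_y(3, y) = 3*y**2 + 16*y + 6; no integer root y with |y| ≤ 4.
  x = 4: f_y(4, y) = 3*y**2 + 20*y + 13; no integer root y with |y| ≤ 4.
Only singular point on the grid: (-2, 1).
Classify: substitute x = -2 + u, y = 1 + v and expand: f = -u**3 + u**2*v - u**2 + 2*u*v**2 + v**3 + v**2.
No constant or linear terms (consistent with a singular point). Quadratic part: -u**2 + v**2. Cubic part: -u**3 + u**2*v + 2*u*v**2 + v**3.
The quadratic part v**2 - u**2 = (v − u)(v + u) splits into two distinct linear factors, so there are two distinct tangent lines y − 1 = ±(x − -2) — this is a node (ordinary double point).
Classification: node.


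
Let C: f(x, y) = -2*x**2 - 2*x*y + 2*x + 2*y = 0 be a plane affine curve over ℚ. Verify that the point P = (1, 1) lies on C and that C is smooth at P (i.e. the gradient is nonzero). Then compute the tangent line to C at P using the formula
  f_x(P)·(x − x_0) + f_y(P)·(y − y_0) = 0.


Tangent line at P: 4 - 4*x = 0.

Step 1: f(1, 1) = 0, so P lies on C.
Step 2: partial derivatives
  f_x(x, y) = -4*x - 2*y + 2, f_y(x, y) = 2 - 2*x.
  f_x(P) = -4, f_y(P) = 0 (gradient nonzero, so P is smooth).
Step 3: tangent line at P: -4·(x − 1) + 0·(y − 1) = 0.
Expanding: 4 - 4*x = 0.


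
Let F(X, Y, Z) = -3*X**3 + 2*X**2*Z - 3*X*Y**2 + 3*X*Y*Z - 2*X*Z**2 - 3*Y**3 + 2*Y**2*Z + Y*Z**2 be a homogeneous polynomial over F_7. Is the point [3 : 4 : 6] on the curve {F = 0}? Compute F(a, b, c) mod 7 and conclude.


F(3,4,6) ≡ 6 (mod 7); P is NOT on the curve.

Evaluate F(3, 4, 6) term-by-term (mod 7).
  -3*X**3 ↦ -3·27·1·1 = -81
  2*X**2*Z ↦ 2·9·1·6 = 108
  -3*X*Y**2 ↦ -3·3·16·1 = -144
  3*X*Y*Z ↦ 3·3·4·6 = 216
  -2*X*Z**2 ↦ -2·3·1·36 = -216
  -3*Y**3 ↦ -3·1·64·1 = -192
  2*Y**2*Z ↦ 2·1·16·6 = 192
  Y*Z**2 ↦ 1·1·4·36 = 144
Sum: F(3, 4, 6) = (-81) + (108) + (-144) + (216) + (-216) + (-192) + (192) + (144) = 27.
Reducing mod 7: 27 ≡ 6 (mod 7).
Since F(a, b, c) ≡ 6 ≠ 0 (mod 7), P does NOT lie on the curve.


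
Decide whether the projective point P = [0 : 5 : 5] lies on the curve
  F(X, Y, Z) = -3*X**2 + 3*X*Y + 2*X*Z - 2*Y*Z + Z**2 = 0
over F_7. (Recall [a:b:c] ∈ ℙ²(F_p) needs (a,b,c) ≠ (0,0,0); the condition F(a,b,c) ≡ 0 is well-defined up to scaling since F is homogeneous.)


F(0,5,5) ≡ 3 (mod 7); P is NOT on the curve.

Evaluate F(0, 5, 5) term-by-term (mod 7).
  -3*X**2 ↦ -3·0·1·1 = 0
  3*X*Y ↦ 3·0·5·1 = 0
  2*X*Z ↦ 2·0·1·5 = 0
  -2*Y*Z ↦ -2·1·5·5 = -50
  Z**2 ↦ 1·1·1·25 = 25
Sum: F(0, 5, 5) = (0) + (0) + (0) + (-50) + (25) = -25.
Reducing mod 7: -25 ≡ 3 (mod 7).
Since F(a, b, c) ≡ 3 ≠ 0 (mod 7), P does NOT lie on the curve.


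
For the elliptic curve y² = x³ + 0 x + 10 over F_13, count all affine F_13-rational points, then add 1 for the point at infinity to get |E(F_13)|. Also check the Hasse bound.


Affine points = {(0, 6), (0, 7), (4, 3), (4, 10), (10, 3), (10, 10), (12, 3), (12, 10)}; affine count = 8; |E(F_13)| = 9.

Discriminant check: Δ ∝ 4a³ + 27b² = 4·0³ + 27·10² = 4·0 + 27·100 ≡ 9 (mod 13). Nonzero ⇒ E is nonsingular.
For each x ∈ F_13, compute rhs = x³ + 0·x + 10 mod 13, then count y ∈ F_13 with y² ≡ rhs.
  x = 0: rhs = 10, matching y values: 6, 7 (2 points).
  x = 1: rhs = 11, matching y values: none (0 points).
  x = 2: rhs = 5, matching y values: none (0 points).
  x = 3: rhs = 11, matching y values: none (0 points).
  x = 4: rhs = 9, matching y values: 3, 10 (2 points).
  x = 5: rhs = 5, matching y values: none (0 points).
  x = 6: rhs = 5, matching y values: none (0 points).
  x = 7: rhs = 2, matching y values: none (0 points).
  x = 8: rhs = 2, matching y values: none (0 points).
  x = 9: rhs = 11, matching y values: none (0 points).
  x = 10: rhs = 9, matching y values: 3, 10 (2 points).
  x = 11: rhs = 2, matching y values: none (0 points).
  x = 12: rhs = 9, matching y values: 3, 10 (2 points).
Total affine count: 8.
Full point count |E(F_13)| = 8 + 1 = 9.
Hasse bound: |9 − (13+1)| = |-5| = 5 ≤ 2√13 ≈ 7.2111 ✓.


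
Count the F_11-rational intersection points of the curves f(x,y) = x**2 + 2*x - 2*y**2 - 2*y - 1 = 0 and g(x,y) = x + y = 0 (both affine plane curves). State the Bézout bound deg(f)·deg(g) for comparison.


Common zeros: {(7, 4), (8, 3)}; count = 2; Bézout bound = 2.

deg(f) = 2, deg(g) = 1, so Bézout bound = 2.
Scan x ∈ F_11. For each x, list the y ∈ F_11 with f(x, y) ≡ 0 and those with g(x, y) ≡ 0 (mod 11); the common zeros in that column are the intersection.
  x = 0: f ≡ 0 at y ∈ ∅; g ≡ 0 at y ∈ {0}; common: ∅.
  x = 1: f ≡ 0 at y ∈ {3, 7}; g ≡ 0 at y ∈ {10}; common: ∅.
  x = 2: f ≡ 0 at y ∈ {4, 6}; g ≡ 0 at y ∈ {9}; common: ∅.
  x = 3: f ≡ 0 at y ∈ ∅; g ≡ 0 at y ∈ {8}; common: ∅.
  x = 4: f ≡ 0 at y ∈ {2, 8}; g ≡ 0 at y ∈ {7}; common: ∅.
  x = 5: f ≡ 0 at y ∈ {2, 8}; g ≡ 0 at y ∈ {6}; common: ∅.
  x = 6: f ≡ 0 at y ∈ ∅; g ≡ 0 at y ∈ {5}; common: ∅.
  x = 7: f ≡ 0 at y ∈ {4, 6}; g ≡ 0 at y ∈ {4}; common: {4}.
  x = 8: f ≡ 0 at y ∈ {3, 7}; g ≡ 0 at y ∈ {3}; common: {3}.
  x = 9: f ≡ 0 at y ∈ ∅; g ≡ 0 at y ∈ {2}; common: ∅.
  x = 10: f ≡ 0 at y ∈ ∅; g ≡ 0 at y ∈ {1}; common: ∅.
Collecting: common zeros = {(7, 4), (8, 3)}, so the count is 2.
Comparison with the Bézout bound: 2 ≤ 2 = deg(f)·deg(g), as expected for curves with no common component (the bound is attained).


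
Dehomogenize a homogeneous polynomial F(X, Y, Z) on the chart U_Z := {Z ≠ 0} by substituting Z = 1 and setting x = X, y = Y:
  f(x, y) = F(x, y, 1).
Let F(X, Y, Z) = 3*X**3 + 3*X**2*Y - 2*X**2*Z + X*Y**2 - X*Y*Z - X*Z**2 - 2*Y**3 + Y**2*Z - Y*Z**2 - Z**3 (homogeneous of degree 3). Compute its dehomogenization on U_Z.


f(x, y) = 3*x**3 + 3*x**2*y - 2*x**2 + x*y**2 - x*y - x - 2*y**3 + y**2 - y - 1

On U_Z we set Z = 1. Each monomial c·X^i·Y^j·Z^k in F becomes c·x^i·y^j·1^k = c·x^i·y^j.
Substituting Z = 1: F(X, Y, 1) = 3*x**3 + 3*x**2*y - 2*x**2 + x*y**2 - x*y - x - 2*y**3 + y**2 - y - 1.
Note: deg(f) ≤ deg(F) = 3; strict inequality happens when F is divisible by Z (lost terms).


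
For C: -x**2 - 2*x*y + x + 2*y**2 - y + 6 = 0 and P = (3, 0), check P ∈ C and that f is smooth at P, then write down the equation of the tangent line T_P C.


Tangent line at P: -5*x - 7*y + 15 = 0.

Step 1: f(3, 0) = 0, so P lies on C.
Step 2: partial derivatives
  f_x(x, y) = -2*x - 2*y + 1, f_y(x, y) = -2*x + 4*y - 1.
  f_x(P) = -5, f_y(P) = -7 (gradient nonzero, so P is smooth).
Step 3: tangent line at P: -5·(x − 3) + -7·(y − 0) = 0.
Expanding: -5*x - 7*y + 15 = 0.


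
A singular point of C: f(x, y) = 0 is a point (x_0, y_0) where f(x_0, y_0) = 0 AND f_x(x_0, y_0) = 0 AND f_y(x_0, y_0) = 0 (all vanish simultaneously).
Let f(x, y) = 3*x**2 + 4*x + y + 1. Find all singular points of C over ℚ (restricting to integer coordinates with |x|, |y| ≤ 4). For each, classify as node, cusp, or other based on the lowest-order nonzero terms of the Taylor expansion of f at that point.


No singular points in the scanned grid; C is smooth there.

Compute partial derivatives:
  f_x = 6*x + 4.
  f_y = 1.
f_y = 1 is a nonzero constant, so f_y never vanishes: no point (x, y) can satisfy f = f_x = f_y = 0. In particular no (x, y) ∈ {−4, ..., 4}² is singular; the curve is smooth.


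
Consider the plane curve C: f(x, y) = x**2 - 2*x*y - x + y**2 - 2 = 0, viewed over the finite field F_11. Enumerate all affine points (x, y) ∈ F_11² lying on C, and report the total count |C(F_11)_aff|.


Affine F_11-points: {(1, 6), (1, 7), (2, 0), (2, 4), (3, 7), (3, 10), (7, 4), (7, 10), (9, 9), (10, 0), (10, 9)}; count = 11.

For each of the 121 pairs (x, y) ∈ F_11², evaluate f(x, y) mod 11. Record the zeros.
  x = 0: [0↦9, 1↦10, 2↦2, 3↦7, 4↦3, 5↦1, 6↦1, 7↦3, 8↦7, 9↦2, 10↦10]  zeros at y ∈ ∅
  x = 1: [0↦9, 1↦8, 2↦9, 3↦1, 4↦6, 5↦2, 6↦0, 7↦0, 8↦2, 9↦6, 10↦1]  zeros at y ∈ {6, 7}
  x = 2: [0↦0, 1↦8, 2↦7, 3↦8, 4↦0, 5↦5, 6↦1, 7↦10, 8↦10, 9↦1, 10↦5]  zeros at y ∈ {0, 4}
  x = 3: [0↦4, 1↦10, 2↦7, 3↦6, 4↦7, 5↦10, 6↦4, 7↦0, 8↦9, 9↦9, 10↦0]  zeros at y ∈ {7, 10}
  x = 4: [0↦10, 1↦3, 2↦9, 3↦6, 4↦5, 5↦6, 6↦9, 7↦3, 8↦10, 9↦8, 10↦8]  zeros at y ∈ ∅
  x = 5: [0↦7, 1↦9, 2↦2, 3↦8, 4↦5, 5↦4, 6↦5, 7↦8, 8↦2, 9↦9, 10↦7]  zeros at y ∈ ∅
  x = 6: [0↦6, 1↦6, 2↦8, 3↦1, 4↦7, 5↦4, 6↦3, 7↦4, 8↦7, 9↦1, 10↦8]  zeros at y ∈ ∅
  x = 7: [0↦7, 1↦5, 2↦5, 3↦7, 4↦0, 5↦6, 6↦3, 7↦2, 8↦3, 9↦6, 10↦0]  zeros at y ∈ {4, 10}
  x = 8: [0↦10, 1↦6, 2↦4, 3↦4, 4↦6, 5↦10, 6↦5, 7↦2, 8↦1, 9↦2, 10↦5]  zeros at y ∈ ∅
  x = 9: [0↦4, 1↦9, 2↦5, 3↦3, 4↦3, 5↦5, 6↦9, 7↦4, 8↦1, 9↦0, 10↦1]  zeros at y ∈ {9}
  x = 10: [0↦0, 1↦3, 2↦8, 3↦4, 4↦2, 5↦2, 6↦4, 7↦8, 8↦3, 9↦0, 10↦10]  zeros at y ∈ {0, 9}
Collecting zeros: affine points = {(1, 6), (1, 7), (2, 0), (2, 4), (3, 7), (3, 10), (7, 4), (7, 10), (9, 9), (10, 0), (10, 9)}.
Total count |C(F_11)_aff| = 11.


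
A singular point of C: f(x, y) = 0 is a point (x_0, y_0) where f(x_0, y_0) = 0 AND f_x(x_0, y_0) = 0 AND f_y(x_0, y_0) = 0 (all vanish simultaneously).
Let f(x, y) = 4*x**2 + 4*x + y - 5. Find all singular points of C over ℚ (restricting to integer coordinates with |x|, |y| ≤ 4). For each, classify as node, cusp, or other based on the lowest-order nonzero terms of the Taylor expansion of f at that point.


No singular points in the scanned grid; C is smooth there.

Compute partial derivatives:
  f_x = 8*x + 4.
  f_y = 1.
f_y = 1 is a nonzero constant, so f_y never vanishes: no point (x, y) can satisfy f = f_x = f_y = 0. In particular no (x, y) ∈ {−4, ..., 4}² is singular; the curve is smooth.


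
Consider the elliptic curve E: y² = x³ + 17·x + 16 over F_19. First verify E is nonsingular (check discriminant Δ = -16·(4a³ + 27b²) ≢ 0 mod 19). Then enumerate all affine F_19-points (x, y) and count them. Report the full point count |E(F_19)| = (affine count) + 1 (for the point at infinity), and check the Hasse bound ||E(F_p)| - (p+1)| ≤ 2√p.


Affine points = {(0, 4), (0, 15), (2, 1), (2, 18), (5, 6), (5, 13), (6, 7), (6, 12), (9, 9), (9, 10), (15, 6), (15, 13), (18, 6), (18, 13)}; affine count = 14; |E(F_19)| = 15.

Discriminant check: Δ ∝ 4a³ + 27b² = 4·17³ + 27·16² = 4·4913 + 27·256 ≡ 2 (mod 19). Nonzero ⇒ E is nonsingular.
For each x ∈ F_19, compute rhs = x³ + 17·x + 16 mod 19, then count y ∈ F_19 with y² ≡ rhs.
  x = 0: rhs = 16, matching y values: 4, 15 (2 points).
  x = 1: rhs = 15, matching y values: none (0 points).
  x = 2: rhs = 1, matching y values: 1, 18 (2 points).
  x = 3: rhs = 18, matching y values: none (0 points).
  x = 4: rhs = 15, matching y values: none (0 points).
  x = 5: rhs = 17, matching y values: 6, 13 (2 points).
  x = 6: rhs = 11, matching y values: 7, 12 (2 points).
  x = 7: rhs = 3, matching y values: none (0 points).
  x = 8: rhs = 18, matching y values: none (0 points).
  x = 9: rhs = 5, matching y values: 9, 10 (2 points).
  x = 10: rhs = 8, matching y values: none (0 points).
  x = 11: rhs = 14, matching y values: none (0 points).
  x = 12: rhs = 10, matching y values: none (0 points).
  x = 13: rhs = 2, matching y values: none (0 points).
  x = 14: rhs = 15, matching y values: none (0 points).
  x = 15: rhs = 17, matching y values: 6, 13 (2 points).
  x = 16: rhs = 14, matching y values: none (0 points).
  x = 17: rhs = 12, matching y values: none (0 points).
  x = 18: rhs = 17, matching y values: 6, 13 (2 points).
Total affine count: 14.
Full point count |E(F_19)| = 14 + 1 = 15.
Hasse bound: |15 − (19+1)| = |-5| = 5 ≤ 2√19 ≈ 8.7178 ✓.
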